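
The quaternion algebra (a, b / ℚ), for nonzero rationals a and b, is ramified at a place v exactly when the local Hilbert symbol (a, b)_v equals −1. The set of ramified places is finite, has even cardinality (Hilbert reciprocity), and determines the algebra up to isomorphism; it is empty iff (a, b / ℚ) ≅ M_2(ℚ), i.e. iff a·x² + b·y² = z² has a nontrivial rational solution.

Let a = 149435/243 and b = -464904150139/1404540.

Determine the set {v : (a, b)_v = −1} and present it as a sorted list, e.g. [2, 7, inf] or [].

Mod squares: a ≡ 3705, b ≡ -2818365. Check v ∈ {∞, 2, 3, 5, 11, 13, 17, 19, 29, 31}.
v=13: a=13^1·(≡9), b=13^2·(≡1) mod 13; (9|13)=+1, (1|13)=+1; (−1)^{1·2·6}·(+1)^2·(+1)^1 = +1.
v=31: a=31^0·(≡28), b=31^1·(≡4) mod 31; (28|31)=+1, (4|31)=+1; (−1)^{0·1·15}·(+1)^1·(+1)^0 = +1.
v=11: a=11^2·(≡3), b=11^5·(≡6) mod 11; (3|11)=+1, (6|11)=-1; (−1)^{2·5·5}·(+1)^5·(-1)^2 = +1.
v=19: a=19^1·(≡5), b=19^1·(≡9) mod 19; (5|19)=+1, (9|19)=+1; (−1)^{1·1·9}·(+1)^1·(+1)^1 = -1.
v=∞: 3705 > 0 and -2818365 < 0  ⇒  (a,b)_∞ = +1.
v=5: a=5^1·(≡4), b=5^-1·(≡2) mod 5; (4|5)=+1, (2|5)=-1; (−1)^{1·-1·2}·(+1)^-1·(-1)^1 = -1.
v=3: a=3^-5·(≡2), b=3^-5·(≡1) mod 3; (2|3)=-1, (1|3)=+1; (−1)^{-5·-5·1}·(-1)^-5·(+1)^-5 = +1.
v=17: a=17^0·(≡1), b=17^-2·(≡3) mod 17; (1|17)=+1, (3|17)=-1; (−1)^{0·-2·8}·(+1)^-2·(-1)^0 = +1.
v=2: v_2(a)=0, v_2(b)=-2; units ≡ 1, 3 (mod 8); ε·ε+αω+βω = 0·1+0·1+-2·0 ≡ 0  ⇒  (a,b)_2 = +1.
v=29: a=29^0·(≡13), b=29^1·(≡9) mod 29; (13|29)=+1, (9|29)=+1; (−1)^{0·1·14}·(+1)^1·(+1)^0 = +1.
|Ram(3705, -2818365)| = 2, even; anisotropic at {5, 19}.

[5, 19]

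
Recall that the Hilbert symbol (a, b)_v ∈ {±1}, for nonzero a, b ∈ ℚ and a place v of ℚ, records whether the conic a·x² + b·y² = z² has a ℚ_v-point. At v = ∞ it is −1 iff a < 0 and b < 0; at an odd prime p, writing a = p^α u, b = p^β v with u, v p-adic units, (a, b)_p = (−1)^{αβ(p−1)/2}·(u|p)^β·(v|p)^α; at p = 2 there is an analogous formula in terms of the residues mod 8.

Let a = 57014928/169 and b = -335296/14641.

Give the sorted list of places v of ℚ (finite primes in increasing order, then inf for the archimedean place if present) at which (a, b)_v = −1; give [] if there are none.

[29, 37]

Mod squares: a ≡ 43993, b ≡ -31. Check v ∈ {∞, 2, 3, 11, 13, 29, 31, 37, 41}.
v=13: a=13^-2·(≡9), b=13^2·(≡6) mod 13; (9|13)=+1, (6|13)=-1; (−1)^{-2·2·6}·(+1)^2·(-1)^-2 = +1.
v=37: a=37^1·(≡2), b=37^0·(≡17) mod 37; (2|37)=-1, (17|37)=-1; (−1)^{1·0·18}·(-1)^0·(-1)^1 = -1.
v=3: a=3^4·(≡1), b=3^0·(≡2) mod 3; (1|3)=+1, (2|3)=-1; (−1)^{4·0·1}·(+1)^0·(-1)^4 = +1.
v=31: a=31^0·(≡16), b=31^1·(≡21) mod 31; (16|31)=+1, (21|31)=-1; (−1)^{0·1·15}·(+1)^1·(-1)^0 = +1.
v=∞: 43993 > 0 and -31 < 0  ⇒  (a,b)_∞ = +1.
v=29: a=29^1·(≡22), b=29^0·(≡14) mod 29; (22|29)=+1, (14|29)=-1; (−1)^{1·0·14}·(+1)^0·(-1)^1 = -1.
v=2: v_2(a)=4, v_2(b)=6; units ≡ 1, 1 (mod 8); ε·ε+αω+βω = 0·0+4·0+6·0 ≡ 0  ⇒  (a,b)_2 = +1.
v=11: a=11^0·(≡9), b=11^-4·(≡6) mod 11; (9|11)=+1, (6|11)=-1; (−1)^{0·-4·5}·(+1)^-4·(-1)^0 = +1.
v=41: a=41^1·(≡35), b=41^0·(≡21) mod 41; (35|41)=-1, (21|41)=+1; (−1)^{1·0·20}·(-1)^0·(+1)^1 = +1.
|Ram(43993, -31)| = 2, even; anisotropic at {29, 37}.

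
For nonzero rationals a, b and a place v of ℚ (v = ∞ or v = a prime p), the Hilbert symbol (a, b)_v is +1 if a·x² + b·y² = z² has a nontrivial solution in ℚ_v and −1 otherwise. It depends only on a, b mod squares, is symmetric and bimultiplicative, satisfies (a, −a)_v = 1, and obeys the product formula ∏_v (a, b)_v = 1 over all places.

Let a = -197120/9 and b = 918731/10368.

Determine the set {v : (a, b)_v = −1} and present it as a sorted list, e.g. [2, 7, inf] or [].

Mod squares: a ≡ -770, b ≡ 22. Check v ∈ {∞, 2, 3, 5, 7, 11, 17}.
v=17: a=17^0·(≡7), b=17^4·(≡3) mod 17; (7|17)=-1, (3|17)=-1; (−1)^{0·4·8}·(-1)^4·(-1)^0 = +1.
v=2: v_2(a)=9, v_2(b)=-7; units ≡ 7, 3 (mod 8); ε·ε+αω+βω = 1·1+9·1+-7·0 ≡ 0  ⇒  (a,b)_2 = +1.
v=∞: -770 < 0 and 22 > 0  ⇒  (a,b)_∞ = +1.
v=3: a=3^-2·(≡1), b=3^-4·(≡1) mod 3; (1|3)=+1, (1|3)=+1; (−1)^{-2·-4·1}·(+1)^-4·(+1)^-2 = +1.
v=11: a=11^1·(≡6), b=11^1·(≡7) mod 11; (6|11)=-1, (7|11)=-1; (−1)^{1·1·5}·(-1)^1·(-1)^1 = -1.
v=5: a=5^1·(≡4), b=5^0·(≡2) mod 5; (4|5)=+1, (2|5)=-1; (−1)^{1·0·2}·(+1)^0·(-1)^1 = -1.
v=7: a=7^1·(≡4), b=7^0·(≡2) mod 7; (4|7)=+1, (2|7)=+1; (−1)^{1·0·3}·(+1)^0·(+1)^1 = +1.
|Ram(-770, 22)| = 2, even; anisotropic at {5, 11}.

[5, 11]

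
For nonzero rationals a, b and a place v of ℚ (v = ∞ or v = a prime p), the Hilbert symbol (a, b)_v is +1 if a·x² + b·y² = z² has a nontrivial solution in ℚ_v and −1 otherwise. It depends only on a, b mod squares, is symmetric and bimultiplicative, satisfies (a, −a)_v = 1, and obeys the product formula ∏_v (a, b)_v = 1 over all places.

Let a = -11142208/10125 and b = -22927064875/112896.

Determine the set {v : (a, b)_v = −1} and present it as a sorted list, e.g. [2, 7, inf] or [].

[5, 13, 17, inf]

(a, b) ≡ (-17765, -20995) mod (ℚ^×)²; places V = {2, 3, 5, 7, 11, 13, 17, 19, ∞}.
(a,b)_19: α=1, u≡8; β=3, v≡6 (mod 19); (8|19)=-1, (6|19)=+1; sign (−1)^1·-1^3·+1^1 = +1.
(a,b)_3: α=-4, u≡1; β=-2, v≡2 (mod 3); (1|3)=+1, (2|3)=-1; sign (−1)^0·+1^-2·-1^-4 = +1.
(a,b)_5: α=-3, u≡2; β=3, v≡1 (mod 5); (2|5)=-1, (1|5)=+1; sign (−1)^0·-1^3·+1^-3 = -1.
(a,b)_7: α=2, u≡1; β=-2, v≡6 (mod 7); (1|7)=+1, (6|7)=-1; sign (−1)^0·+1^-2·-1^2 = +1.
(a,b)_2: α=6, β=-8; u≡3, v≡5 (mod 8); ε(u)ε(v)=1·0, αω(v)=6·1, βω(u)=-8·1; sum ≡ 0  ⇒  +1.
(a,b)_17: α=1, u≡13; β=1, v≡7 (mod 17); (13|17)=+1, (7|17)=-1; sign (−1)^0·+1^1·-1^1 = -1.
(a,b)_∞: sgn(-17765)=−, sgn(-20995)=−, so -1.
(a,b)_13: α=0, u≡6; β=1, v≡4 (mod 13); (6|13)=-1, (4|13)=+1; sign (−1)^0·-1^1·+1^0 = -1.
(a,b)_11: α=1, u≡8; β=2, v≡3 (mod 11); (8|11)=-1, (3|11)=+1; sign (−1)^0·-1^2·+1^1 = +1.
Ram(-17765, -20995) = {5, 13, 17, ∞}; no ℚ_5-point on the conic.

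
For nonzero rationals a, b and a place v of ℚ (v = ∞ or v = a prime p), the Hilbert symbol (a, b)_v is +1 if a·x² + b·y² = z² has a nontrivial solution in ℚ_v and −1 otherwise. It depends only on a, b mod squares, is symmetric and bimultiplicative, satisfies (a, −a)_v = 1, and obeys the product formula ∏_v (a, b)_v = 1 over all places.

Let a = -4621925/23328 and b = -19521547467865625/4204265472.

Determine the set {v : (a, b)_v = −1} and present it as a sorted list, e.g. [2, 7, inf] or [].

[7, 11, 13, inf]

(a, b) ≡ (-154, -1430) mod (ℚ^×)²; places V = {2, 3, 5, 7, 11, 13, 43, 47, ∞}.
(a,b)_5: α=2, u≡1; β=5, v≡4 (mod 5); (1|5)=+1, (4|5)=+1; sign (−1)^0·+1^5·+1^2 = +1.
(a,b)_7: α=5, u≡3; β=6, v≡5 (mod 7); (3|7)=-1, (5|7)=-1; sign (−1)^0·-1^6·-1^5 = -1.
(a,b)_13: α=0, u≡5; β=1, v≡6 (mod 13); (5|13)=-1, (6|13)=-1; sign (−1)^0·-1^1·-1^0 = -1.
(a,b)_∞: sgn(-154)=−, sgn(-1430)=−, so -1.
(a,b)_3: α=-6, u≡2; β=-6, v≡1 (mod 3); (2|3)=-1, (1|3)=+1; sign (−1)^0·-1^-6·+1^-6 = +1.
(a,b)_11: α=1, u≡10; β=-1, v≡7 (mod 11); (10|11)=-1, (7|11)=-1; sign (−1)^1·-1^-1·-1^1 = -1.
(a,b)_43: α=0, u≡32; β=2, v≡33 (mod 43); (32|43)=-1, (33|43)=-1; sign (−1)^0·-1^2·-1^0 = +1.
(a,b)_2: α=-5, β=-19; u≡3, v≡5 (mod 8); ε(u)ε(v)=1·0, αω(v)=-5·1, βω(u)=-19·1; sum ≡ 0  ⇒  +1.
(a,b)_47: α=0, u≡24; β=2, v≡2 (mod 47); (24|47)=+1, (2|47)=+1; sign (−1)^0·+1^2·+1^0 = +1.
|Ram(-154, -1430)| = 4, even; anisotropic at {7, 11, 13, ∞}.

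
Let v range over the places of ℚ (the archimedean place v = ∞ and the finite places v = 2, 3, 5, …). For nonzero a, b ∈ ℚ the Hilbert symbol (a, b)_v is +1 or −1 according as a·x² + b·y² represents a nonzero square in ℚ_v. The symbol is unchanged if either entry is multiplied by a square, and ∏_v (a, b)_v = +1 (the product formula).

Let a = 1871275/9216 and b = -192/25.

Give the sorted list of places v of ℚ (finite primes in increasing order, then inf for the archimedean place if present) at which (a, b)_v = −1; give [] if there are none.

Mod squares: a ≡ 259, b ≡ -3. Check v ∈ {∞, 2, 3, 5, 7, 17, 37}.
v=∞: 259 > 0 and -3 < 0  ⇒  (a,b)_∞ = +1.
v=3: a=3^-2·(≡1), b=3^1·(≡2) mod 3; (1|3)=+1, (2|3)=-1; (−1)^{-2·1·1}·(+1)^1·(-1)^-2 = +1.
v=17: a=17^2·(≡16), b=17^0·(≡10) mod 17; (16|17)=+1, (10|17)=-1; (−1)^{2·0·8}·(+1)^0·(-1)^2 = +1.
v=7: a=7^1·(≡4), b=7^0·(≡1) mod 7; (4|7)=+1, (1|7)=+1; (−1)^{1·0·3}·(+1)^0·(+1)^1 = +1.
v=5: a=5^2·(≡1), b=5^-2·(≡3) mod 5; (1|5)=+1, (3|5)=-1; (−1)^{2·-2·2}·(+1)^-2·(-1)^2 = +1.
v=2: v_2(a)=-10, v_2(b)=6; units ≡ 3, 5 (mod 8); ε·ε+αω+βω = 1·0+-10·1+6·1 ≡ 0  ⇒  (a,b)_2 = +1.
v=37: a=37^1·(≡11), b=37^0·(≡16) mod 37; (11|37)=+1, (16|37)=+1; (−1)^{1·0·18}·(+1)^0·(+1)^1 = +1.
Every local symbol is +1, so the conic 259·x² + -3·y² = z² has ℚ_v-points for all v and hence a ℚ-point; (a, b / ℚ) ≅ M_2(ℚ).

[]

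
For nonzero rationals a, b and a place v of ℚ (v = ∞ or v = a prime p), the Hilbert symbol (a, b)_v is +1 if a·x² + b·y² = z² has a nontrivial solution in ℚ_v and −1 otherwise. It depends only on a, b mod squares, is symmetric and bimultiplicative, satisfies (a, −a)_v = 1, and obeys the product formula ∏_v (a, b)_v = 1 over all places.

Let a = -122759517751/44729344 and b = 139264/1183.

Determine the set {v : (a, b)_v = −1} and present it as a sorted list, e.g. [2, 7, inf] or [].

Mod squares: a ≡ -391, b ≡ 238. Check v ∈ {∞, 2, 7, 11, 13, 17, 19, 23, 29, 47}.
v=47: a=47^2·(≡4), b=47^0·(≡18) mod 47; (4|47)=+1, (18|47)=+1; (−1)^{2·0·23}·(+1)^0·(+1)^2 = +1.
v=23: a=23^1·(≡13), b=23^0·(≡16) mod 23; (13|23)=+1, (16|23)=+1; (−1)^{1·0·11}·(+1)^0·(+1)^1 = +1.
v=11: a=11^-2·(≡1), b=11^0·(≡8) mod 11; (1|11)=+1, (8|11)=-1; (−1)^{-2·0·5}·(+1)^0·(-1)^-2 = +1.
v=7: a=7^0·(≡2), b=7^-1·(≡6) mod 7; (2|7)=+1, (6|7)=-1; (−1)^{0·-1·3}·(+1)^-1·(-1)^0 = +1.
v=13: a=13^2·(≡10), b=13^-2·(≡3) mod 13; (10|13)=+1, (3|13)=+1; (−1)^{2·-2·6}·(+1)^-2·(+1)^2 = +1.
v=2: v_2(a)=-10, v_2(b)=13; units ≡ 1, 7 (mod 8); ε·ε+αω+βω = 0·1+-10·0+13·0 ≡ 0  ⇒  (a,b)_2 = +1.
v=29: a=29^2·(≡12), b=29^0·(≡28) mod 29; (12|29)=-1, (28|29)=+1; (−1)^{2·0·14}·(-1)^0·(+1)^2 = +1.
v=∞: -391 < 0 and 238 > 0  ⇒  (a,b)_∞ = +1.
v=17: a=17^1·(≡7), b=17^1·(≡10) mod 17; (7|17)=-1, (10|17)=-1; (−1)^{1·1·8}·(-1)^1·(-1)^1 = +1.
v=19: a=19^-2·(≡15), b=19^0·(≡14) mod 19; (15|19)=-1, (14|19)=-1; (−1)^{-2·0·9}·(-1)^0·(-1)^-2 = +1.
Ram(a, b) = ∅: the form -391·x² + 238·y² − z² is isotropic over every ℚ_v, so by Hasse–Minkowski it is isotropic over ℚ.

[]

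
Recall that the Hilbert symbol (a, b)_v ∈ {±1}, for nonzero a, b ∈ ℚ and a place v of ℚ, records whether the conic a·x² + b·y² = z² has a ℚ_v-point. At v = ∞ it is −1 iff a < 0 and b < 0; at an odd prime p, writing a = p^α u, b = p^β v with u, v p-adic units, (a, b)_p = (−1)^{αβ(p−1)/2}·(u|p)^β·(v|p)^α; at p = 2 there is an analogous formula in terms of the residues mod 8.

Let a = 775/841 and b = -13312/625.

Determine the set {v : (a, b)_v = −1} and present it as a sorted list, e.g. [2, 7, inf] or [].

(a, b) ≡ (31, -13) mod (ℚ^×)²; places V = {2, 5, 13, 29, 31, ∞}.
(a,b)_2: α=0, β=10; u≡7, v≡3 (mod 8); ε(u)ε(v)=1·1, αω(v)=0·1, βω(u)=10·0; sum ≡ 1  ⇒  -1.
(a,b)_5: α=2, u≡1; β=-4, v≡3 (mod 5); (1|5)=+1, (3|5)=-1; sign (−1)^0·+1^-4·-1^2 = +1.
(a,b)_29: α=-2, u≡21; β=0, v≡9 (mod 29); (21|29)=-1, (9|29)=+1; sign (−1)^0·-1^0·+1^-2 = +1.
(a,b)_13: α=0, u≡11; β=1, v≡3 (mod 13); (11|13)=-1, (3|13)=+1; sign (−1)^0·-1^1·+1^0 = -1.
(a,b)_∞: sgn(31)=+, sgn(-13)=−, so +1.
(a,b)_31: α=1, u≡14; β=0, v≡16 (mod 31); (14|31)=+1, (16|31)=+1; sign (−1)^0·+1^0·+1^1 = +1.
Ram(31, -13) = {2, 13}; no ℚ_2-point on the conic.

[2, 13]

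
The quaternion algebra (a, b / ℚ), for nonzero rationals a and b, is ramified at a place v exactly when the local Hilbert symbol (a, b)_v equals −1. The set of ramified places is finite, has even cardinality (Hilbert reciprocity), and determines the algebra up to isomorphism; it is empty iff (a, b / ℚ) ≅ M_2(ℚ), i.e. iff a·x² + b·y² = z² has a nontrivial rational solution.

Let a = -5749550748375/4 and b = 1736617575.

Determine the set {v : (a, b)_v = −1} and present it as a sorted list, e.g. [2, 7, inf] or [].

Mod squares: a ≡ -15, b ≡ 3927. Check v ∈ {∞, 2, 3, 5, 7, 11, 17, 19}.
v=∞: -15 < 0 and 3927 > 0  ⇒  (a,b)_∞ = +1.
v=7: a=7^6·(≡5), b=7^3·(≡2) mod 7; (5|7)=-1, (2|7)=+1; (−1)^{6·3·3}·(-1)^3·(+1)^6 = -1.
v=19: a=19^4·(≡6), b=19^2·(≡3) mod 19; (6|19)=+1, (3|19)=-1; (−1)^{4·2·9}·(+1)^2·(-1)^4 = +1.
v=3: a=3^1·(≡1), b=3^1·(≡1) mod 3; (1|3)=+1, (1|3)=+1; (−1)^{1·1·1}·(+1)^1·(+1)^1 = -1.
v=17: a=17^0·(≡15), b=17^1·(≡6) mod 17; (15|17)=+1, (6|17)=-1; (−1)^{0·1·8}·(+1)^1·(-1)^0 = +1.
v=5: a=5^3·(≡2), b=5^2·(≡3) mod 5; (2|5)=-1, (3|5)=-1; (−1)^{3·2·2}·(-1)^2·(-1)^3 = -1.
v=2: v_2(a)=-2, v_2(b)=0; units ≡ 1, 7 (mod 8); ε·ε+αω+βω = 0·1+-2·0+0·0 ≡ 0  ⇒  (a,b)_2 = +1.
v=11: a=11^0·(≡7), b=11^1·(≡4) mod 11; (7|11)=-1, (4|11)=+1; (−1)^{0·1·5}·(-1)^1·(+1)^0 = -1.
(-15, 3927 / ℚ) ramifies at {3, 5, 7, 11}: a division algebra.

[3, 5, 7, 11]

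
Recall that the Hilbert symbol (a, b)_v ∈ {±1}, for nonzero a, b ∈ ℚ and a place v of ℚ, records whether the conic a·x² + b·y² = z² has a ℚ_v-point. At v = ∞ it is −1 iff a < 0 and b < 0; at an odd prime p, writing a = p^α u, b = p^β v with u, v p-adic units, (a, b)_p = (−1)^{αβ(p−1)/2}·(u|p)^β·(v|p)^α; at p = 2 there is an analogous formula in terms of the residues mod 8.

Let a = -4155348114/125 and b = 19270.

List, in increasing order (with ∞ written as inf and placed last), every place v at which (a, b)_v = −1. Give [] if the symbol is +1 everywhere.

Mod squares: a ≡ -28500330, b ≡ 19270. Check v ∈ {∞, 2, 3, 5, 17, 29, 41, 47}.
v=∞: -28500330 < 0 and 19270 > 0  ⇒  (a,b)_∞ = +1.
v=47: a=47^1·(≡27), b=47^1·(≡34) mod 47; (27|47)=+1, (34|47)=+1; (−1)^{1·1·23}·(+1)^1·(+1)^1 = -1.
v=5: a=5^-3·(≡1), b=5^1·(≡4) mod 5; (1|5)=+1, (4|5)=+1; (−1)^{-3·1·2}·(+1)^1·(+1)^-3 = +1.
v=29: a=29^1·(≡10), b=29^0·(≡14) mod 29; (10|29)=-1, (14|29)=-1; (−1)^{1·0·14}·(-1)^0·(-1)^1 = -1.
v=17: a=17^1·(≡8), b=17^0·(≡9) mod 17; (8|17)=+1, (9|17)=+1; (−1)^{1·0·8}·(+1)^0·(+1)^1 = +1.
v=3: a=3^7·(≡2), b=3^0·(≡1) mod 3; (2|3)=-1, (1|3)=+1; (−1)^{7·0·1}·(-1)^0·(+1)^7 = +1.
v=2: v_2(a)=1, v_2(b)=1; units ≡ 3, 3 (mod 8); ε·ε+αω+βω = 1·1+1·1+1·1 ≡ 1  ⇒  (a,b)_2 = -1.
v=41: a=41^1·(≡39), b=41^1·(≡19) mod 41; (39|41)=+1, (19|41)=-1; (−1)^{1·1·20}·(+1)^1·(-1)^1 = -1.
|Ram(-28500330, 19270)| = 4, even; anisotropic at {2, 29, 41, 47}.

[2, 29, 41, 47]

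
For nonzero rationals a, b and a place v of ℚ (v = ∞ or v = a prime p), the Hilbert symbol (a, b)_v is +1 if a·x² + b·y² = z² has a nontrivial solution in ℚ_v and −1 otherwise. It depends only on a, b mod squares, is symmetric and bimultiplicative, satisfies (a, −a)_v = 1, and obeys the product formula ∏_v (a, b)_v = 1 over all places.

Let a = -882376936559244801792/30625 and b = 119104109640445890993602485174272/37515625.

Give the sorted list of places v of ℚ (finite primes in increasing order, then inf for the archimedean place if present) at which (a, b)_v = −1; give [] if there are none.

[13, 17, 43, 53]

(a, b) ≡ (-859183, 5236153) mod (ℚ^×)²; places V = {2, 3, 5, 7, 13, 17, 19, 29, 43, 53, ∞}.
(a,b)_43: α=1, u≡23; β=1, v≡41 (mod 43); (23|43)=+1, (41|43)=+1; sign (−1)^1·+1^1·+1^1 = -1.
(a,b)_17: α=2, u≡10; β=3, v≡14 (mod 17); (10|17)=-1, (14|17)=-1; sign (−1)^0·-1^3·-1^2 = -1.
(a,b)_19: α=2, u≡16; β=3, v≡11 (mod 19); (16|19)=+1, (11|19)=+1; sign (−1)^0·+1^3·+1^2 = +1.
(a,b)_53: α=3, u≡28; β=4, v≡12 (mod 53); (28|53)=+1, (12|53)=-1; sign (−1)^0·+1^4·-1^3 = -1.
(a,b)_3: α=4, u≡2; β=10, v≡1 (mod 3); (2|3)=-1, (1|3)=+1; sign (−1)^0·-1^10·+1^4 = +1.
(a,b)_29: α=1, u≡11; β=1, v≡11 (mod 29); (11|29)=-1, (11|29)=-1; sign (−1)^0·-1^1·-1^1 = +1.
(a,b)_∞: sgn(-859183)=−, sgn(5236153)=+, so +1.
(a,b)_2: α=8, β=14; u≡1, v≡1 (mod 8); ε(u)ε(v)=0·0, αω(v)=8·0, βω(u)=14·0; sum ≡ 0  ⇒  +1.
(a,b)_5: α=-4, u≡2; β=-6, v≡2 (mod 5); (2|5)=-1, (2|5)=-1; sign (−1)^0·-1^-6·-1^-4 = +1.
(a,b)_7: α=-2, u≡1; β=-4, v≡6 (mod 7); (1|7)=+1, (6|7)=-1; sign (−1)^0·+1^-4·-1^-2 = +1.
(a,b)_13: α=3, u≡3; β=5, v≡11 (mod 13); (3|13)=+1, (11|13)=-1; sign (−1)^0·+1^5·-1^3 = -1.
Ram(-859183, 5236153) = {13, 17, 43, 53}; no ℚ_13-point on the conic.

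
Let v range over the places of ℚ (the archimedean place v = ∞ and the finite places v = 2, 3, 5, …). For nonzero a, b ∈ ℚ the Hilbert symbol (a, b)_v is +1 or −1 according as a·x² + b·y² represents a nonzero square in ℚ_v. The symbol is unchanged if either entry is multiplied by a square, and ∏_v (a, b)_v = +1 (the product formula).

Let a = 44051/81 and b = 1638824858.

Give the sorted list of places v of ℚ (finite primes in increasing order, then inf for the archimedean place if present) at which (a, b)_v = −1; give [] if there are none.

[2, 11, 29, 31, 41, 43]

Mod squares: a ≡ 899, b ≡ 1638824858. Check v ∈ {∞, 2, 3, 7, 11, 29, 31, 41, 43, 47}.
v=43: a=43^0·(≡22), b=43^1·(≡16) mod 43; (22|43)=-1, (16|43)=+1; (−1)^{0·1·21}·(-1)^1·(+1)^0 = -1.
v=2: v_2(a)=0, v_2(b)=1; units ≡ 3, 5 (mod 8); ε·ε+αω+βω = 1·0+0·1+1·1 ≡ 1  ⇒  (a,b)_2 = -1.
v=41: a=41^0·(≡24), b=41^1·(≡28) mod 41; (24|41)=-1, (28|41)=-1; (−1)^{0·1·20}·(-1)^1·(-1)^0 = -1.
v=3: a=3^-4·(≡2), b=3^0·(≡2) mod 3; (2|3)=-1, (2|3)=-1; (−1)^{-4·0·1}·(-1)^0·(-1)^-4 = +1.
v=7: a=7^2·(≡6), b=7^0·(≡6) mod 7; (6|7)=-1, (6|7)=-1; (−1)^{2·0·3}·(-1)^0·(-1)^2 = +1.
v=∞: 899 > 0 and 1638824858 > 0  ⇒  (a,b)_∞ = +1.
v=29: a=29^1·(≡3), b=29^1·(≡4) mod 29; (3|29)=-1, (4|29)=+1; (−1)^{1·1·14}·(-1)^1·(+1)^1 = -1.
v=47: a=47^0·(≡28), b=47^1·(≡19) mod 47; (28|47)=+1, (19|47)=-1; (−1)^{0·1·23}·(+1)^1·(-1)^0 = +1.
v=31: a=31^1·(≡3), b=31^1·(≡26) mod 31; (3|31)=-1, (26|31)=-1; (−1)^{1·1·15}·(-1)^1·(-1)^1 = -1.
v=11: a=11^0·(≡10), b=11^1·(≡1) mod 11; (10|11)=-1, (1|11)=+1; (−1)^{0·1·5}·(-1)^1·(+1)^0 = -1.
(899, 1638824858 / ℚ) ramifies at {2, 11, 29, 31, 41, 43}: a division algebra.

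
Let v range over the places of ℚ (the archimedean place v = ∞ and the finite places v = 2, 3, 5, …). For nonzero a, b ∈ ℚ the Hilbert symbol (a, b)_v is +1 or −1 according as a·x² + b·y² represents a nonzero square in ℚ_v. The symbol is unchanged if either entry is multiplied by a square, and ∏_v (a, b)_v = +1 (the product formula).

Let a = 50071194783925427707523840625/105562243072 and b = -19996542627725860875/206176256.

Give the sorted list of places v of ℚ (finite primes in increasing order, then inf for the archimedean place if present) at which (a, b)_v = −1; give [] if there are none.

Mod squares: a ≡ 1365, b ≡ -910. Check v ∈ {∞, 2, 3, 5, 7, 11, 13, 17, 19, 23}.
v=17: a=17^6·(≡10), b=17^4·(≡9) mod 17; (10|17)=-1, (9|17)=+1; (−1)^{6·4·8}·(-1)^4·(+1)^6 = +1.
v=3: a=3^1·(≡2), b=3^4·(≡2) mod 3; (2|3)=-1, (2|3)=-1; (−1)^{1·4·1}·(-1)^4·(-1)^1 = -1.
v=13: a=13^-1·(≡4), b=13^-1·(≡8) mod 13; (4|13)=+1, (8|13)=-1; (−1)^{-1·-1·6}·(+1)^-1·(-1)^-1 = -1.
v=7: a=7^5·(≡3), b=7^3·(≡5) mod 7; (3|7)=-1, (5|7)=-1; (−1)^{5·3·3}·(-1)^3·(-1)^5 = -1.
v=2: v_2(a)=-26, v_2(b)=-17; units ≡ 5, 1 (mod 8); ε·ε+αω+βω = 0·0+-26·0+-17·1 ≡ 1  ⇒  (a,b)_2 = -1.
v=11: a=11^-2·(≡3), b=11^-2·(≡1) mod 11; (3|11)=+1, (1|11)=+1; (−1)^{-2·-2·5}·(+1)^-2·(+1)^-2 = +1.
v=19: a=19^6·(≡17), b=19^4·(≡10) mod 19; (17|19)=+1, (10|19)=-1; (−1)^{6·4·9}·(+1)^4·(-1)^6 = +1.
v=∞: 1365 > 0 and -910 < 0  ⇒  (a,b)_∞ = +1.
v=5: a=5^5·(≡2), b=5^3·(≡3) mod 5; (2|5)=-1, (3|5)=-1; (−1)^{5·3·2}·(-1)^3·(-1)^5 = +1.
v=23: a=23^4·(≡9), b=23^2·(≡10) mod 23; (9|23)=+1, (10|23)=-1; (−1)^{4·2·11}·(+1)^2·(-1)^4 = +1.
(1365, -910 / ℚ) ramifies at {2, 3, 7, 13}: a division algebra.

[2, 3, 7, 13]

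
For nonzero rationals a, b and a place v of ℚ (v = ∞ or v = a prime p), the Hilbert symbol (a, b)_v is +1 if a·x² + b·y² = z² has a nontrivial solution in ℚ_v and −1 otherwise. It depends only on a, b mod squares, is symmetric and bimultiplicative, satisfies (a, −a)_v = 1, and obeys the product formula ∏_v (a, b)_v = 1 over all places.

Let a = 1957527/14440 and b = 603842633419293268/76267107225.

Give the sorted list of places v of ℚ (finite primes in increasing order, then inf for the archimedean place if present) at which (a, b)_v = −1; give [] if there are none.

[2, 5, 11, 13]

Mod squares: a ≡ 1430, b ≡ 13. Check v ∈ {∞, 2, 3, 5, 7, 11, 13, 17, 19}.
v=13: a=13^3·(≡2), b=13^9·(≡1) mod 13; (2|13)=-1, (1|13)=+1; (−1)^{3·9·6}·(-1)^9·(+1)^3 = -1.
v=5: a=5^-1·(≡4), b=5^-2·(≡2) mod 5; (4|5)=+1, (2|5)=-1; (−1)^{-1·-2·2}·(+1)^-2·(-1)^-1 = -1.
v=2: v_2(a)=-3, v_2(b)=2; units ≡ 3, 5 (mod 8); ε·ε+αω+βω = 1·0+-3·1+2·1 ≡ 1  ⇒  (a,b)_2 = -1.
v=7: a=7^0·(≡2), b=7^6·(≡6) mod 7; (2|7)=+1, (6|7)=-1; (−1)^{0·6·3}·(+1)^6·(-1)^0 = +1.
v=19: a=19^-2·(≡7), b=19^-4·(≡8) mod 19; (7|19)=+1, (8|19)=-1; (−1)^{-2·-4·9}·(+1)^-4·(-1)^-2 = +1.
v=17: a=17^0·(≡4), b=17^-2·(≡8) mod 17; (4|17)=+1, (8|17)=+1; (−1)^{0·-2·8}·(+1)^-2·(+1)^0 = +1.
v=∞: 1430 > 0 and 13 > 0  ⇒  (a,b)_∞ = +1.
v=3: a=3^4·(≡2), b=3^-4·(≡1) mod 3; (2|3)=-1, (1|3)=+1; (−1)^{4·-4·1}·(-1)^-4·(+1)^4 = +1.
v=11: a=11^1·(≡4), b=11^2·(≡8) mod 11; (4|11)=+1, (8|11)=-1; (−1)^{1·2·5}·(+1)^2·(-1)^1 = -1.
Ram(1430, 13) = {2, 5, 11, 13}; no ℚ_2-point on the conic.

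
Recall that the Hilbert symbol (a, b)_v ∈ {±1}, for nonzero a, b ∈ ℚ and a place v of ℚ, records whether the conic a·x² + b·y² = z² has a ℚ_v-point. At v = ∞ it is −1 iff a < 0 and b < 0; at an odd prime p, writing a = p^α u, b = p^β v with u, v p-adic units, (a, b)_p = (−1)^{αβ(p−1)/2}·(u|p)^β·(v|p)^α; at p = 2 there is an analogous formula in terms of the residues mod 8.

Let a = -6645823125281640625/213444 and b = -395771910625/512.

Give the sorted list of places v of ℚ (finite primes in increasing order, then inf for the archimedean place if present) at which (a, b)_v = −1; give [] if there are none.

(a, b) ≡ (-481, -5474) mod (ℚ^×)²; places V = {2, 3, 5, 7, 11, 13, 17, 23, 37, ∞}.
(a,b)_3: α=-2, u≡2; β=0, v≡1 (mod 3); (2|3)=-1, (1|3)=+1; sign (−1)^0·-1^0·+1^-2 = +1.
(a,b)_2: α=-2, β=-9; u≡7, v≡7 (mod 8); ε(u)ε(v)=1·1, αω(v)=-2·0, βω(u)=-9·0; sum ≡ 1  ⇒  -1.
(a,b)_5: α=8, u≡1; β=4, v≡4 (mod 5); (1|5)=+1, (4|5)=+1; sign (−1)^0·+1^4·+1^8 = +1.
(a,b)_17: α=2, u≡7; β=1, v≡9 (mod 17); (7|17)=-1, (9|17)=+1; sign (−1)^0·-1^1·+1^2 = -1.
(a,b)_37: α=3, u≡24; β=2, v≡14 (mod 37); (24|37)=-1, (14|37)=-1; sign (−1)^0·-1^2·-1^3 = -1.
(a,b)_23: α=2, u≡2; β=1, v≡20 (mod 23); (2|23)=+1, (20|23)=-1; sign (−1)^0·+1^1·-1^2 = +1.
(a,b)_7: α=-2, u≡2; β=1, v≡1 (mod 7); (2|7)=+1, (1|7)=+1; sign (−1)^0·+1^1·+1^-2 = +1.
(a,b)_∞: sgn(-481)=−, sgn(-5474)=−, so -1.
(a,b)_13: α=3, u≡6; β=2, v≡10 (mod 13); (6|13)=-1, (10|13)=+1; sign (−1)^0·-1^2·+1^3 = +1.
(a,b)_11: α=-2, u≡4; β=0, v≡5 (mod 11); (4|11)=+1, (5|11)=+1; sign (−1)^0·+1^0·+1^-2 = +1.
(-481, -5474 / ℚ) ramifies at {2, 17, 37, ∞}: a division algebra.

[2, 17, 37, inf]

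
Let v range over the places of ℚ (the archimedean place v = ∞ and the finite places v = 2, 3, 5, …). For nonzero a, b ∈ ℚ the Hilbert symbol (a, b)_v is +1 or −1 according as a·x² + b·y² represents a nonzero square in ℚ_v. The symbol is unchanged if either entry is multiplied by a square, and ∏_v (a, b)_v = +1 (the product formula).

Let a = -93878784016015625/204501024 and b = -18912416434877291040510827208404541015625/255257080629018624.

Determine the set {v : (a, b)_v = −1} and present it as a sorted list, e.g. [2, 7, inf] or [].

Mod squares: a ≡ -9326226, b ≡ -87087. Check v ∈ {∞, 2, 3, 5, 7, 11, 13, 17, 19, 29, 31}.
v=3: a=3^-5·(≡2), b=3^-15·(≡2) mod 3; (2|3)=-1, (2|3)=-1; (−1)^{-5·-15·1}·(-1)^-15·(-1)^-5 = -1.
v=11: a=11^4·(≡5), b=11^9·(≡1) mod 11; (5|11)=+1, (1|11)=+1; (−1)^{4·9·5}·(+1)^9·(+1)^4 = +1.
v=7: a=7^-1·(≡5), b=7^1·(≡6) mod 7; (5|7)=-1, (6|7)=-1; (−1)^{-1·1·3}·(-1)^1·(-1)^-1 = -1.
v=31: a=31^3·(≡8), b=31^8·(≡26) mod 31; (8|31)=+1, (26|31)=-1; (−1)^{3·8·15}·(+1)^8·(-1)^3 = -1.
v=19: a=19^1·(≡4), b=19^2·(≡9) mod 19; (4|19)=+1, (9|19)=+1; (−1)^{1·2·9}·(+1)^2·(+1)^1 = +1.
v=2: v_2(a)=-5, v_2(b)=-14; units ≡ 7, 1 (mod 8); ε·ε+αω+βω = 1·0+-5·0+-14·0 ≡ 0  ⇒  (a,b)_2 = +1.
v=∞: -9326226 < 0 and -87087 < 0  ⇒  (a,b)_∞ = -1.
v=17: a=17^-2·(≡16), b=17^-4·(≡15) mod 17; (16|17)=+1, (15|17)=+1; (−1)^{-2·-4·8}·(+1)^-4·(+1)^-2 = +1.
v=5: a=5^8·(≡1), b=5^16·(≡3) mod 5; (1|5)=+1, (3|5)=-1; (−1)^{8·16·2}·(+1)^16·(-1)^8 = +1.
v=29: a=29^1·(≡16), b=29^3·(≡13) mod 29; (16|29)=+1, (13|29)=+1; (−1)^{1·3·14}·(+1)^3·(+1)^1 = +1.
v=13: a=13^-1·(≡12), b=13^-1·(≡9) mod 13; (12|13)=+1, (9|13)=+1; (−1)^{-1·-1·6}·(+1)^-1·(+1)^-1 = +1.
|Ram(-9326226, -87087)| = 4, even; anisotropic at {3, 7, 31, ∞}.

[3, 7, 31, inf]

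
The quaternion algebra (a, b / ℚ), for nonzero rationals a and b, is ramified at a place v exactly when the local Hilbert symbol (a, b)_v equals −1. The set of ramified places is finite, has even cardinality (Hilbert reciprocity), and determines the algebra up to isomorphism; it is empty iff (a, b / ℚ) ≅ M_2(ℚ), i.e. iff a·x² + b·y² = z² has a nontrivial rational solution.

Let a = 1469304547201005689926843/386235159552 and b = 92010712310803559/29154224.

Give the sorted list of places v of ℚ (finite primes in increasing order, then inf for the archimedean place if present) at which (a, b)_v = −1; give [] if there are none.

[7, 11]

(a, b) ≡ (1043119, 1937221) mod (ℚ^×)²; places V = {2, 3, 7, 11, 13, 19, 23, 31, 37, 41, 47, ∞}.
(a,b)_23: α=-1, u≡19; β=1, v≡13 (mod 23); (19|23)=-1, (13|23)=+1; sign (−1)^1·-1^1·+1^-1 = +1.
(a,b)_11: α=-3, u≡3; β=-3, v≡3 (mod 11); (3|11)=+1, (3|11)=+1; sign (−1)^1·+1^-3·+1^-3 = -1.
(a,b)_37: α=-2, u≡20; β=-2, v≡25 (mod 37); (20|37)=-1, (25|37)=+1; sign (−1)^0·-1^-2·+1^-2 = +1.
(a,b)_13: α=8, u≡1; β=7, v≡2 (mod 13); (1|13)=+1, (2|13)=-1; sign (−1)^0·+1^7·-1^8 = +1.
(a,b)_31: α=1, u≡1; β=1, v≡15 (mod 31); (1|31)=+1, (15|31)=-1; sign (−1)^1·+1^1·-1^1 = +1.
(a,b)_3: α=-2, u≡1; β=0, v≡1 (mod 3); (1|3)=+1, (1|3)=+1; sign (−1)^0·+1^0·+1^-2 = +1.
(a,b)_19: α=1, u≡15; β=1, v≡16 (mod 19); (15|19)=-1, (16|19)=+1; sign (−1)^1·-1^1·+1^1 = +1.
(a,b)_∞: sgn(1043119)=+, sgn(1937221)=+, so +1.
(a,b)_47: α=2, u≡27; β=2, v≡38 (mod 47); (27|47)=+1, (38|47)=-1; sign (−1)^0·+1^2·-1^2 = +1.
(a,b)_7: α=7, u≡1; β=2, v≡6 (mod 7); (1|7)=+1, (6|7)=-1; sign (−1)^0·+1^2·-1^7 = -1.
(a,b)_2: α=-10, β=-4; u≡7, v≡5 (mod 8); ε(u)ε(v)=1·0, αω(v)=-10·1, βω(u)=-4·0; sum ≡ 0  ⇒  +1.
(a,b)_41: α=2, u≡6; β=0, v≡17 (mod 41); (6|41)=-1, (17|41)=-1; sign (−1)^0·-1^0·-1^2 = +1.
Ram(1043119, 1937221) = {7, 11}; no ℚ_7-point on the conic.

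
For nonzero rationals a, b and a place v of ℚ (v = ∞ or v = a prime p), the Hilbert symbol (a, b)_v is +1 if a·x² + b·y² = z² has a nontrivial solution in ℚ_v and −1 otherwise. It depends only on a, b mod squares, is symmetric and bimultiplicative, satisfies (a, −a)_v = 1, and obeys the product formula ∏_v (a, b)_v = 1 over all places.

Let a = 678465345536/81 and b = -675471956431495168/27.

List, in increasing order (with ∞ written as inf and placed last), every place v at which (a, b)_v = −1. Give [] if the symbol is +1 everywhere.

Mod squares: a ≡ 374, b ≡ -66. Check v ∈ {∞, 2, 3, 11, 17}.
v=17: a=17^1·(≡11), b=17^2·(≡16) mod 17; (11|17)=-1, (16|17)=+1; (−1)^{1·2·8}·(-1)^2·(+1)^1 = +1.
v=3: a=3^-4·(≡2), b=3^-3·(≡2) mod 3; (2|3)=-1, (2|3)=-1; (−1)^{-4·-3·1}·(-1)^-3·(-1)^-4 = -1.
v=2: v_2(a)=11, v_2(b)=13; units ≡ 3, 7 (mod 8); ε·ε+αω+βω = 1·1+11·0+13·1 ≡ 0  ⇒  (a,b)_2 = +1.
v=11: a=11^7·(≡3), b=11^11·(≡4) mod 11; (3|11)=+1, (4|11)=+1; (−1)^{7·11·5}·(+1)^11·(+1)^7 = -1.
v=∞: 374 > 0 and -66 < 0  ⇒  (a,b)_∞ = +1.
|Ram(374, -66)| = 2, even; anisotropic at {3, 11}.

[3, 11]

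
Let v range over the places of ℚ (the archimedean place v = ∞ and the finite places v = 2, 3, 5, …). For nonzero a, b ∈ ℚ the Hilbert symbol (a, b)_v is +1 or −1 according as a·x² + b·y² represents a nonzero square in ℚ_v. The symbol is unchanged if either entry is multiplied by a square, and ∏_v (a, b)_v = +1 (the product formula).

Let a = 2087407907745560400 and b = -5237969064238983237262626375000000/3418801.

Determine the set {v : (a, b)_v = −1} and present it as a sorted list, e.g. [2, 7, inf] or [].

[3, 11, 13, 23]

(a, b) ≡ (69069, -15295) mod (ℚ^×)²; places V = {2, 3, 5, 7, 11, 13, 17, 19, 23, 37, 43, ∞}.
(a,b)_7: α=1, u≡1; β=1, v≡5 (mod 7); (1|7)=+1, (5|7)=-1; sign (−1)^1·+1^1·-1^1 = +1.
(a,b)_37: α=2, u≡3; β=2, v≡13 (mod 37); (3|37)=+1, (13|37)=-1; sign (−1)^0·+1^2·-1^2 = +1.
(a,b)_5: α=2, u≡1; β=9, v≡1 (mod 5); (1|5)=+1, (1|5)=+1; sign (−1)^0·+1^9·+1^2 = +1.
(a,b)_19: α=2, u≡9; β=3, v≡10 (mod 19); (9|19)=+1, (10|19)=-1; sign (−1)^0·+1^3·-1^2 = +1.
(a,b)_43: α=0, u≡4; β=-4, v≡11 (mod 43); (4|43)=+1, (11|43)=+1; sign (−1)^0·+1^-4·+1^0 = +1.
(a,b)_23: α=3, u≡1; β=5, v≡4 (mod 23); (1|23)=+1, (4|23)=+1; sign (−1)^1·+1^5·+1^3 = -1.
(a,b)_3: α=1, u≡1; β=4, v≡2 (mod 3); (1|3)=+1, (2|3)=-1; sign (−1)^0·+1^4·-1^1 = -1.
(a,b)_17: α=2, u≡13; β=4, v≡10 (mod 17); (13|17)=+1, (10|17)=-1; sign (−1)^0·+1^4·-1^2 = +1.
(a,b)_11: α=1, u≡9; β=4, v≡10 (mod 11); (9|11)=+1, (10|11)=-1; sign (−1)^0·+1^4·-1^1 = -1.
(a,b)_13: α=1, u≡12; β=0, v≡7 (mod 13); (12|13)=+1, (7|13)=-1; sign (−1)^0·+1^0·-1^1 = -1.
(a,b)_∞: sgn(69069)=+, sgn(-15295)=−, so +1.
(a,b)_2: α=4, β=6; u≡5, v≡1 (mod 8); ε(u)ε(v)=0·0, αω(v)=4·0, βω(u)=6·1; sum ≡ 0  ⇒  +1.
|Ram(69069, -15295)| = 4, even; anisotropic at {3, 11, 13, 23}.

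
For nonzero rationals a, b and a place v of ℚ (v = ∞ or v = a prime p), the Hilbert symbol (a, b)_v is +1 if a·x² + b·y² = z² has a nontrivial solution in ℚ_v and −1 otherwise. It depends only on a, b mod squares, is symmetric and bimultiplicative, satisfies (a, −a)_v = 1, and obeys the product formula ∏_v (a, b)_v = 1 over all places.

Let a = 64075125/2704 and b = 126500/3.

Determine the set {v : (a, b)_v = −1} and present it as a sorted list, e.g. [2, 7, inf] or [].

[19, 23]

Mod squares: a ≡ 4845, b ≡ 3795. Check v ∈ {∞, 2, 3, 5, 11, 13, 17, 19, 23}.
v=17: a=17^1·(≡4), b=17^0·(≡1) mod 17; (4|17)=+1, (1|17)=+1; (−1)^{1·0·8}·(+1)^0·(+1)^1 = +1.
v=∞: 4845 > 0 and 3795 > 0  ⇒  (a,b)_∞ = +1.
v=2: v_2(a)=-4, v_2(b)=2; units ≡ 5, 3 (mod 8); ε·ε+αω+βω = 0·1+-4·1+2·1 ≡ 0  ⇒  (a,b)_2 = +1.
v=19: a=19^1·(≡14), b=19^0·(≡12) mod 19; (14|19)=-1, (12|19)=-1; (−1)^{1·0·9}·(-1)^0·(-1)^1 = -1.
v=11: a=11^0·(≡9), b=11^1·(≡9) mod 11; (9|11)=+1, (9|11)=+1; (−1)^{0·1·5}·(+1)^1·(+1)^0 = +1.
v=5: a=5^3·(≡4), b=5^3·(≡4) mod 5; (4|5)=+1, (4|5)=+1; (−1)^{3·3·2}·(+1)^3·(+1)^3 = +1.
v=3: a=3^1·(≡1), b=3^-1·(≡2) mod 3; (1|3)=+1, (2|3)=-1; (−1)^{1·-1·1}·(+1)^-1·(-1)^1 = +1.
v=13: a=13^-2·(≡12), b=13^0·(≡12) mod 13; (12|13)=+1, (12|13)=+1; (−1)^{-2·0·6}·(+1)^0·(+1)^-2 = +1.
v=23: a=23^2·(≡20), b=23^1·(≡1) mod 23; (20|23)=-1, (1|23)=+1; (−1)^{2·1·11}·(-1)^1·(+1)^2 = -1.
|Ram(4845, 3795)| = 2, even; anisotropic at {19, 23}.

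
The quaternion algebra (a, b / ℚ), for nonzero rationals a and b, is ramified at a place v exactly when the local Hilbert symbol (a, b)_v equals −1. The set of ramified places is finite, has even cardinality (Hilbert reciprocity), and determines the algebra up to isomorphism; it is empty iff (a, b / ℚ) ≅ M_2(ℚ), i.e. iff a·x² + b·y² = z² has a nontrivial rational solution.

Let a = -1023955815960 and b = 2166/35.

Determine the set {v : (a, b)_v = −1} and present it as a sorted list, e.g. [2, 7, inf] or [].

[2, 3]

Mod squares: a ≡ -2310, b ≡ 210. Check v ∈ {∞, 2, 3, 5, 7, 11, 19, 29}.
v=3: a=3^3·(≡1), b=3^1·(≡1) mod 3; (1|3)=+1, (1|3)=+1; (−1)^{3·1·1}·(+1)^1·(+1)^3 = -1.
v=∞: -2310 < 0 and 210 > 0  ⇒  (a,b)_∞ = +1.
v=2: v_2(a)=3, v_2(b)=1; units ≡ 5, 1 (mod 8); ε·ε+αω+βω = 0·0+3·0+1·1 ≡ 1  ⇒  (a,b)_2 = -1.
v=11: a=11^5·(≡7), b=11^0·(≡5) mod 11; (7|11)=-1, (5|11)=+1; (−1)^{5·0·5}·(-1)^0·(+1)^5 = +1.
v=19: a=19^0·(≡13), b=19^2·(≡17) mod 19; (13|19)=-1, (17|19)=+1; (−1)^{0·2·9}·(-1)^2·(+1)^0 = +1.
v=29: a=29^2·(≡10), b=29^0·(≡13) mod 29; (10|29)=-1, (13|29)=+1; (−1)^{2·0·14}·(-1)^0·(+1)^2 = +1.
v=5: a=5^1·(≡3), b=5^-1·(≡3) mod 5; (3|5)=-1, (3|5)=-1; (−1)^{1·-1·2}·(-1)^-1·(-1)^1 = +1.
v=7: a=7^1·(≡3), b=7^-1·(≡2) mod 7; (3|7)=-1, (2|7)=+1; (−1)^{1·-1·3}·(-1)^-1·(+1)^1 = +1.
Ram(-2310, 210) = {2, 3}; no ℚ_2-point on the conic.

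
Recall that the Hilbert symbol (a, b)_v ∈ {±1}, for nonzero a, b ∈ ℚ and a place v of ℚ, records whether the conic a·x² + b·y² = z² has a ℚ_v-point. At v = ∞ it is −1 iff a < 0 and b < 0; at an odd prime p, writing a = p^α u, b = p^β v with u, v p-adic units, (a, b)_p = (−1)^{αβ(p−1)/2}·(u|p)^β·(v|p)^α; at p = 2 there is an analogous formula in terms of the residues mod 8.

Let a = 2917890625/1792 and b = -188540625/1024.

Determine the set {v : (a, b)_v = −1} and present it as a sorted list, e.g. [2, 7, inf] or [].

Mod squares: a ≡ 7735, b ≡ -1785. Check v ∈ {∞, 2, 3, 5, 7, 13, 17}.
v=17: a=17^1·(≡13), b=17^1·(≡14) mod 17; (13|17)=+1, (14|17)=-1; (−1)^{1·1·8}·(+1)^1·(-1)^1 = -1.
v=13: a=13^3·(≡10), b=13^2·(≡10) mod 13; (10|13)=+1, (10|13)=+1; (−1)^{3·2·6}·(+1)^2·(+1)^3 = +1.
v=2: v_2(a)=-8, v_2(b)=-10; units ≡ 7, 7 (mod 8); ε·ε+αω+βω = 1·1+-8·0+-10·0 ≡ 1  ⇒  (a,b)_2 = -1.
v=5: a=5^7·(≡2), b=5^5·(≡3) mod 5; (2|5)=-1, (3|5)=-1; (−1)^{7·5·2}·(-1)^5·(-1)^7 = +1.
v=∞: 7735 > 0 and -1785 < 0  ⇒  (a,b)_∞ = +1.
v=3: a=3^0·(≡1), b=3^1·(≡2) mod 3; (1|3)=+1, (2|3)=-1; (−1)^{0·1·1}·(+1)^1·(-1)^0 = +1.
v=7: a=7^-1·(≡5), b=7^1·(≡4) mod 7; (5|7)=-1, (4|7)=+1; (−1)^{-1·1·3}·(-1)^1·(+1)^-1 = +1.
Ram(7735, -1785) = {2, 17}; no ℚ_2-point on the conic.

[2, 17]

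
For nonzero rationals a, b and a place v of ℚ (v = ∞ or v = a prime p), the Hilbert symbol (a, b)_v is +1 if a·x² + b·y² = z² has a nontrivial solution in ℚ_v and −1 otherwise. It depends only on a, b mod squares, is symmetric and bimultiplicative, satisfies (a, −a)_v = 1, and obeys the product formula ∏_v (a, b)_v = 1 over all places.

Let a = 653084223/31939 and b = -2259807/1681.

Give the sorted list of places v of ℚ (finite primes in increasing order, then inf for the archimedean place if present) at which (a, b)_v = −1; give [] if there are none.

[11, 19]

Mod squares: a ≡ 19437, b ≡ -1023. Check v ∈ {∞, 2, 3, 11, 17, 19, 31, 41, 47}.
v=3: a=3^1·(≡2), b=3^1·(≡1) mod 3; (2|3)=-1, (1|3)=+1; (−1)^{1·1·1}·(-1)^1·(+1)^1 = +1.
v=17: a=17^2·(≡5), b=17^0·(≡7) mod 17; (5|17)=-1, (7|17)=-1; (−1)^{2·0·8}·(-1)^0·(-1)^2 = +1.
v=31: a=31^1·(≡4), b=31^1·(≡11) mod 31; (4|31)=+1, (11|31)=-1; (−1)^{1·1·15}·(+1)^1·(-1)^1 = +1.
v=11: a=11^1·(≡6), b=11^1·(≡6) mod 11; (6|11)=-1, (6|11)=-1; (−1)^{1·1·5}·(-1)^1·(-1)^1 = -1.
v=19: a=19^-1·(≡6), b=19^0·(≡8) mod 19; (6|19)=+1, (8|19)=-1; (−1)^{-1·0·9}·(+1)^0·(-1)^-1 = -1.
v=2: v_2(a)=0, v_2(b)=0; units ≡ 5, 1 (mod 8); ε·ε+αω+βω = 0·0+0·0+0·1 ≡ 0  ⇒  (a,b)_2 = +1.
v=47: a=47^2·(≡35), b=47^2·(≡46) mod 47; (35|47)=-1, (46|47)=-1; (−1)^{2·2·23}·(-1)^2·(-1)^2 = +1.
v=41: a=41^-2·(≡14), b=41^-2·(≡31) mod 41; (14|41)=-1, (31|41)=+1; (−1)^{-2·-2·20}·(-1)^-2·(+1)^-2 = +1.
v=∞: 19437 > 0 and -1023 < 0  ⇒  (a,b)_∞ = +1.
|Ram(19437, -1023)| = 2, even; anisotropic at {11, 19}.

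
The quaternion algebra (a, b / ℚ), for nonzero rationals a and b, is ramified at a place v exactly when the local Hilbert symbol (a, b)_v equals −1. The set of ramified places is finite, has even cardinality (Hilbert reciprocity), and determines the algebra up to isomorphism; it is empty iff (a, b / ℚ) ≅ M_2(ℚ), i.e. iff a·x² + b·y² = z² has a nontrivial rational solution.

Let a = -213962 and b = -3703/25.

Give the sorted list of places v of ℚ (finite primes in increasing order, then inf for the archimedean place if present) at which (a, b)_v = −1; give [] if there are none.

[7, 17, 31, inf]

Mod squares: a ≡ -213962, b ≡ -7. Check v ∈ {∞, 2, 5, 7, 17, 23, 29, 31}.
v=23: a=23^0·(≡7), b=23^2·(≡8) mod 23; (7|23)=-1, (8|23)=+1; (−1)^{0·2·11}·(-1)^2·(+1)^0 = +1.
v=7: a=7^1·(≡3), b=7^1·(≡6) mod 7; (3|7)=-1, (6|7)=-1; (−1)^{1·1·3}·(-1)^1·(-1)^1 = -1.
v=2: v_2(a)=1, v_2(b)=0; units ≡ 3, 1 (mod 8); ε·ε+αω+βω = 1·0+1·0+0·1 ≡ 0  ⇒  (a,b)_2 = +1.
v=5: a=5^0·(≡3), b=5^-2·(≡2) mod 5; (3|5)=-1, (2|5)=-1; (−1)^{0·-2·2}·(-1)^-2·(-1)^0 = +1.
v=∞: -213962 < 0 and -7 < 0  ⇒  (a,b)_∞ = -1.
v=29: a=29^1·(≡17), b=29^0·(≡5) mod 29; (17|29)=-1, (5|29)=+1; (−1)^{1·0·14}·(-1)^0·(+1)^1 = +1.
v=17: a=17^1·(≡11), b=17^0·(≡11) mod 17; (11|17)=-1, (11|17)=-1; (−1)^{1·0·8}·(-1)^0·(-1)^1 = -1.
v=31: a=31^1·(≡11), b=31^0·(≡23) mod 31; (11|31)=-1, (23|31)=-1; (−1)^{1·0·15}·(-1)^0·(-1)^1 = -1.
Ram(-213962, -7) = {7, 17, 31, ∞}; no ℚ_7-point on the conic.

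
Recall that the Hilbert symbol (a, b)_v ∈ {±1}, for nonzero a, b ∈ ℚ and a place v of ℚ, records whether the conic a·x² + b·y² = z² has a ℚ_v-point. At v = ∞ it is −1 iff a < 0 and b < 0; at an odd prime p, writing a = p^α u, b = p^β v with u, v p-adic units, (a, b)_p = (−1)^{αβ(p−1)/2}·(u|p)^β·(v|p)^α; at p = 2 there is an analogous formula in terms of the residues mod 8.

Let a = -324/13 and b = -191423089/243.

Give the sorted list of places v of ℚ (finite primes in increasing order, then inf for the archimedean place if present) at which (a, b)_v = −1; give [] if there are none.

(a, b) ≡ (-13, -28083) mod (ℚ^×)²; places V = {2, 3, 11, 13, 23, 37, ∞}.
(a,b)_23: α=0, u≡14; β=1, v≡17 (mod 23); (14|23)=-1, (17|23)=-1; sign (−1)^0·-1^1·-1^0 = -1.
(a,b)_11: α=0, u≡3; β=3, v≡6 (mod 11); (3|11)=+1, (6|11)=-1; sign (−1)^0·+1^3·-1^0 = +1.
(a,b)_3: α=4, u≡2; β=-5, v≡2 (mod 3); (2|3)=-1, (2|3)=-1; sign (−1)^0·-1^-5·-1^4 = -1.
(a,b)_13: α=-1, u≡1; β=2, v≡1 (mod 13); (1|13)=+1, (1|13)=+1; sign (−1)^0·+1^2·+1^-1 = +1.
(a,b)_∞: sgn(-13)=−, sgn(-28083)=−, so -1.
(a,b)_37: α=0, u≡32; β=1, v≡23 (mod 37); (32|37)=-1, (23|37)=-1; sign (−1)^0·-1^1·-1^0 = -1.
(a,b)_2: α=2, β=0; u≡3, v≡5 (mod 8); ε(u)ε(v)=1·0, αω(v)=2·1, βω(u)=0·1; sum ≡ 0  ⇒  +1.
(-13, -28083 / ℚ) ramifies at {3, 23, 37, ∞}: a division algebra.

[3, 23, 37, inf]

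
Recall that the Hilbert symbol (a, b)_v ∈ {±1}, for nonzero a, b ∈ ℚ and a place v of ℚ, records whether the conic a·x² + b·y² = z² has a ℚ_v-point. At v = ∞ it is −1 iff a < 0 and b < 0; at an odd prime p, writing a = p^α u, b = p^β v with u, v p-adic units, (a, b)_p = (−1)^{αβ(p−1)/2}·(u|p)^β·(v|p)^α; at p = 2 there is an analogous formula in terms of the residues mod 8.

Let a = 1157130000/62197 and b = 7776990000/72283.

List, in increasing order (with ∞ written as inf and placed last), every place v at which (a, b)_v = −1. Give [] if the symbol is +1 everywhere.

[13, 37]

Mod squares: a ≡ 475709, b ≡ 12857. Check v ∈ {∞, 2, 3, 5, 13, 17, 23, 37, 41, 43}.
v=5: a=5^4·(≡4), b=5^4·(≡3) mod 5; (4|5)=+1, (3|5)=-1; (−1)^{4·4·2}·(+1)^4·(-1)^4 = +1.
v=13: a=13^1·(≡8), b=13^1·(≡10) mod 13; (8|13)=-1, (10|13)=+1; (−1)^{1·1·6}·(-1)^1·(+1)^1 = -1.
v=41: a=41^-2·(≡11), b=41^-2·(≡19) mod 41; (11|41)=-1, (19|41)=-1; (−1)^{-2·-2·20}·(-1)^-2·(-1)^-2 = +1.
v=2: v_2(a)=4, v_2(b)=4; units ≡ 5, 1 (mod 8); ε·ε+αω+βω = 0·0+4·0+4·1 ≡ 0  ⇒  (a,b)_2 = +1.
v=∞: 475709 > 0 and 12857 > 0  ⇒  (a,b)_∞ = +1.
v=23: a=23^1·(≡6), b=23^1·(≡14) mod 23; (6|23)=+1, (14|23)=-1; (−1)^{1·1·11}·(+1)^1·(-1)^1 = +1.
v=37: a=37^-1·(≡18), b=37^0·(≡15) mod 37; (18|37)=-1, (15|37)=-1; (−1)^{-1·0·18}·(-1)^0·(-1)^-1 = -1.
v=17: a=17^0·(≡4), b=17^2·(≡14) mod 17; (4|17)=+1, (14|17)=-1; (−1)^{0·2·8}·(+1)^2·(-1)^0 = +1.
v=3: a=3^2·(≡2), b=3^2·(≡2) mod 3; (2|3)=-1, (2|3)=-1; (−1)^{2·2·1}·(-1)^2·(-1)^2 = +1.
v=43: a=43^1·(≡18), b=43^-1·(≡6) mod 43; (18|43)=-1, (6|43)=+1; (−1)^{1·-1·21}·(-1)^-1·(+1)^1 = +1.
(475709, 12857 / ℚ) ramifies at {13, 37}: a division algebra.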